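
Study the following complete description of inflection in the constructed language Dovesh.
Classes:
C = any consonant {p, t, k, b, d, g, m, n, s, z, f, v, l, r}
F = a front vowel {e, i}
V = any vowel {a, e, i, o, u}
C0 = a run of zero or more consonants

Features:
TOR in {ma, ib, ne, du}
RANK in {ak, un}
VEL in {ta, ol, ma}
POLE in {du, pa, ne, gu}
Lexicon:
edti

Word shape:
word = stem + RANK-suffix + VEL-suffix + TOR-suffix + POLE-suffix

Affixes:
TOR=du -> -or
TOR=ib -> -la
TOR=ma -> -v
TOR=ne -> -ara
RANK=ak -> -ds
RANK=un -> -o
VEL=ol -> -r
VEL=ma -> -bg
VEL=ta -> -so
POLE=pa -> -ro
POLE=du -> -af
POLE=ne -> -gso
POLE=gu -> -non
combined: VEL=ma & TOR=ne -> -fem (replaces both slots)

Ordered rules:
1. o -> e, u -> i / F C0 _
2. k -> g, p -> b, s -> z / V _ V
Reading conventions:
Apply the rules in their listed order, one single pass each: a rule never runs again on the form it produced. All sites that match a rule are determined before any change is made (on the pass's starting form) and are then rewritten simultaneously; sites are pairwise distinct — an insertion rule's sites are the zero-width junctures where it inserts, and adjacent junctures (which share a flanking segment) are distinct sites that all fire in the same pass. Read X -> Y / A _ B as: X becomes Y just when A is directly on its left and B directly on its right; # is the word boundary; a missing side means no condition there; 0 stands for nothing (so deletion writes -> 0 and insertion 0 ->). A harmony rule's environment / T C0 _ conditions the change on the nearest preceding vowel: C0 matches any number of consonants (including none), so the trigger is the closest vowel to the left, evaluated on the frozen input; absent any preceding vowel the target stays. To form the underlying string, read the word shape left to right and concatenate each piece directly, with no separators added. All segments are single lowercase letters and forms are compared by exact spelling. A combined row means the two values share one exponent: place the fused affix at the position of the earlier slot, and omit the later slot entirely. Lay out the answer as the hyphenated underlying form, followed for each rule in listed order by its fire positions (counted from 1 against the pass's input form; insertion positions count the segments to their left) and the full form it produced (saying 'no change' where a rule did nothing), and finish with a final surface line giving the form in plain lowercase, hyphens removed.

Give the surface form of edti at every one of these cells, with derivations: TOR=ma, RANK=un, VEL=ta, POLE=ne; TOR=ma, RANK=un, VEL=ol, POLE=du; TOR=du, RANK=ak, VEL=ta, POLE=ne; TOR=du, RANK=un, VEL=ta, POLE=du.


cell TOR=ma, RANK=un, VEL=ta, POLE=ne:
underlying: edti-o-so-v-gso
1. o -> e, u -> i / F C0 _: fires at position(s) 5: edtiesovgso
2. k -> g, p -> b, s -> z / V _ V: fires at position(s) 6: edtiezovgso
surface: edtiezovgso

cell TOR=ma, RANK=un, VEL=ol, POLE=du:
underlying: edti-o-r-v-af
1. o -> e, u -> i / F C0 _: fires at position(s) 5: edtiervaf
2. k -> g, p -> b, s -> z / V _ V: no change
surface: edtiervaf

cell TOR=du, RANK=ak, VEL=ta, POLE=ne:
underlying: edti-ds-so-or-gso
1. o -> e, u -> i / F C0 _: fires at position(s) 8: edtidsseorgso
2. k -> g, p -> b, s -> z / V _ V: no change
surface: edtidsseorgso

cell TOR=du, RANK=un, VEL=ta, POLE=du:
underlying: edti-o-so-or-af
1. o -> e, u -> i / F C0 _: fires at position(s) 5: edtiesooraf
2. k -> g, p -> b, s -> z / V _ V: fires at position(s) 6: edtiezooraf
surface: edtiezooraf


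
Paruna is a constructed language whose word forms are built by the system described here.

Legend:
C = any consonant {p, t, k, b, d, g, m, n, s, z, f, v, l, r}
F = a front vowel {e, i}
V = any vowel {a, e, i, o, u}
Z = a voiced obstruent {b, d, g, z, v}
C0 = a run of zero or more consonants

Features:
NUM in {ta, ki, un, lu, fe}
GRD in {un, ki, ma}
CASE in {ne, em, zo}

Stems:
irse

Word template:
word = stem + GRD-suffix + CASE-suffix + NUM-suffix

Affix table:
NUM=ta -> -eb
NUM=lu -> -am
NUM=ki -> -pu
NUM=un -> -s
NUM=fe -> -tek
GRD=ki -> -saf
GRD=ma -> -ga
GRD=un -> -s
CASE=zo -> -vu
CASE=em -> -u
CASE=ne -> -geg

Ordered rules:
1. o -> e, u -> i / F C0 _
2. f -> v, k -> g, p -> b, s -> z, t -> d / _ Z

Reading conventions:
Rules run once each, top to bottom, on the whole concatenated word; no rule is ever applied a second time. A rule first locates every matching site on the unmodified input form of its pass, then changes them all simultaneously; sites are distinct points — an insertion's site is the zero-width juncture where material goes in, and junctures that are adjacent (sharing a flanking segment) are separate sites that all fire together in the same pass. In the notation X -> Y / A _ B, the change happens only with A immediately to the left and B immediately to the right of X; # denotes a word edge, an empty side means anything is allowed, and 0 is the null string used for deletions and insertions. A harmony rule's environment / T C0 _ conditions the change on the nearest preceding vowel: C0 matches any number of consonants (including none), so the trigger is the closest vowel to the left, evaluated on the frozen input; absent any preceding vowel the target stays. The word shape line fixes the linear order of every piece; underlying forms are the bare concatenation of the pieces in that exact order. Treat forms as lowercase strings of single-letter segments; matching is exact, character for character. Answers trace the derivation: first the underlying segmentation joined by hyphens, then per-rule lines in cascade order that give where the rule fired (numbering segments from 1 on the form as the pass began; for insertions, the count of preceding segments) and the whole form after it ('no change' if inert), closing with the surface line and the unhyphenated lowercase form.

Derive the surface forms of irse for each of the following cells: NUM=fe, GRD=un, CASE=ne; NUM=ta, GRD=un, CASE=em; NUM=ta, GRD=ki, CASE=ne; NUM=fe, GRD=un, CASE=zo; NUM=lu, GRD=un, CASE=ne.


cell NUM=fe, GRD=un, CASE=ne:
underlying: irse-s-geg-tek
1. o -> e, u -> i / F C0 _: no change
2. f -> v, k -> g, p -> b, s -> z, t -> d / _ Z: fires at position(s) 5: irsezgegtek
surface: irsezgegtek

cell NUM=ta, GRD=un, CASE=em:
underlying: irse-s-u-eb
1. o -> e, u -> i / F C0 _: fires at position(s) 6: irsesieb
2. f -> v, k -> g, p -> b, s -> z, t -> d / _ Z: no change
surface: irsesieb

cell NUM=ta, GRD=ki, CASE=ne:
underlying: irse-saf-geg-eb
1. o -> e, u -> i / F C0 _: no change
2. f -> v, k -> g, p -> b, s -> z, t -> d / _ Z: fires at position(s) 7: irsesavgegeb
surface: irsesavgegeb

cell NUM=fe, GRD=un, CASE=zo:
underlying: irse-s-vu-tek
1. o -> e, u -> i / F C0 _: fires at position(s) 7: irsesvitek
2. f -> v, k -> g, p -> b, s -> z, t -> d / _ Z: fires at position(s) 5: irsezvitek
surface: irsezvitek

cell NUM=lu, GRD=un, CASE=ne:
underlying: irse-s-geg-am
1. o -> e, u -> i / F C0 _: no change
2. f -> v, k -> g, p -> b, s -> z, t -> d / _ Z: fires at position(s) 5: irsezgegam
surface: irsezgegam


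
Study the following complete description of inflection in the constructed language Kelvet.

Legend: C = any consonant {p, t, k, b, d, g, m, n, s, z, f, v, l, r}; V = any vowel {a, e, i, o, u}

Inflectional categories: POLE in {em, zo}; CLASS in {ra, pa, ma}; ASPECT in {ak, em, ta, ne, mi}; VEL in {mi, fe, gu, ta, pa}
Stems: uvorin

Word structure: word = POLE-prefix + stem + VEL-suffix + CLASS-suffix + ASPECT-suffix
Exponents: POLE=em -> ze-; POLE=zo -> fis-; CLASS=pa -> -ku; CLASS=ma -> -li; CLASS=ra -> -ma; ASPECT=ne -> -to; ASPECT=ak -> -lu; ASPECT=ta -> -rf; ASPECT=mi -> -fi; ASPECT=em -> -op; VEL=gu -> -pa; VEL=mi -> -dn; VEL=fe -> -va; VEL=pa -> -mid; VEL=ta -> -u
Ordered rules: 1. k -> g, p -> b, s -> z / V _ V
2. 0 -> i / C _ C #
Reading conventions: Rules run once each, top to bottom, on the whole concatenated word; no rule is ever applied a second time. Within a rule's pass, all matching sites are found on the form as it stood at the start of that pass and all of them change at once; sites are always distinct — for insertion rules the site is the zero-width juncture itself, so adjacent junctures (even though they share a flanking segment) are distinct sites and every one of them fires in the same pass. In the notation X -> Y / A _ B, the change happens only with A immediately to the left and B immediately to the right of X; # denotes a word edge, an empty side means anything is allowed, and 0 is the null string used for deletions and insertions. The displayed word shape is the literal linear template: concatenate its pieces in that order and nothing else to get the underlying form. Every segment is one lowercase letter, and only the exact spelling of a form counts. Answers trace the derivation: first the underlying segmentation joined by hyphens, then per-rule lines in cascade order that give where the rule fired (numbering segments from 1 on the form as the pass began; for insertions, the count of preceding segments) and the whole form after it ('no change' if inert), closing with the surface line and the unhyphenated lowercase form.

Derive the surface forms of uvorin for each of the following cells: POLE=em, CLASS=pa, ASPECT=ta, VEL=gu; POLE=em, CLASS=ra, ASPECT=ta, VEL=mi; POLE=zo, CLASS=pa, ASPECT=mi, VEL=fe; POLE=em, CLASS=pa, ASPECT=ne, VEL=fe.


cell POLE=em, CLASS=pa, ASPECT=ta, VEL=gu:
underlying: ze-uvorin-pa-ku-rf
1. k -> g, p -> b, s -> z / V _ V: fires at position(s) 11: zeuvorinpagurf
2. 0 -> i / C _ C #: inserts after position(s) 13: zeuvorinpagurif
surface: zeuvorinpagurif

cell POLE=em, CLASS=ra, ASPECT=ta, VEL=mi:
underlying: ze-uvorin-dn-ma-rf
1. k -> g, p -> b, s -> z / V _ V: no change
2. 0 -> i / C _ C #: inserts after position(s) 13: zeuvorindnmarif
surface: zeuvorindnmarif

cell POLE=zo, CLASS=pa, ASPECT=mi, VEL=fe:
underlying: fis-uvorin-va-ku-fi
1. k -> g, p -> b, s -> z / V _ V: fires at position(s) 3, 12: fizuvorinvagufi
2. 0 -> i / C _ C #: no change
surface: fizuvorinvagufi

cell POLE=em, CLASS=pa, ASPECT=ne, VEL=fe:
underlying: ze-uvorin-va-ku-to
1. k -> g, p -> b, s -> z / V _ V: fires at position(s) 11: zeuvorinvaguto
2. 0 -> i / C _ C #: no change
surface: zeuvorinvaguto


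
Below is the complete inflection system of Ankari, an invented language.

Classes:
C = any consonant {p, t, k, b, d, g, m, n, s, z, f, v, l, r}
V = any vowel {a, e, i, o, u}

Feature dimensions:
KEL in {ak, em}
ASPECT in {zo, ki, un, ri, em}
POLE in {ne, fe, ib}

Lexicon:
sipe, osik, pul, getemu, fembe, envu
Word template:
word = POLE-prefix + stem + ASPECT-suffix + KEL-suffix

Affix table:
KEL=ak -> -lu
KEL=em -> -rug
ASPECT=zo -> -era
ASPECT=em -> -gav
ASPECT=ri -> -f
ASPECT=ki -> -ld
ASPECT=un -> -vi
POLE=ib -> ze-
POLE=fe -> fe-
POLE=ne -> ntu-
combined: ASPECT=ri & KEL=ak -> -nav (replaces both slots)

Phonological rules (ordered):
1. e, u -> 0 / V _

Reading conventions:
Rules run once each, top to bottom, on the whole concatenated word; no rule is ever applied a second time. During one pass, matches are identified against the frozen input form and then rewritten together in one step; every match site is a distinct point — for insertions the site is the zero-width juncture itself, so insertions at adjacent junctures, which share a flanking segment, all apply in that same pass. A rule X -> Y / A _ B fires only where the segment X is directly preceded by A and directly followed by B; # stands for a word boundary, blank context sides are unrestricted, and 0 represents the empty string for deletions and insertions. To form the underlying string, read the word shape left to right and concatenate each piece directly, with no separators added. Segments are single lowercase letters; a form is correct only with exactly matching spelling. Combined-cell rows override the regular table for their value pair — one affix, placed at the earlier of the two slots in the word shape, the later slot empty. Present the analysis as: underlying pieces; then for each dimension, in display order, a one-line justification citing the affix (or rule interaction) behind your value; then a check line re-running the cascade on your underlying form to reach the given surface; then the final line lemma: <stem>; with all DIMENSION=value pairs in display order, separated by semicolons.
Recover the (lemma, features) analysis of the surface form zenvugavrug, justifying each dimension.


underlying: ze-envu-gav-rug
KEL=em - signalled by the affix -rug
ASPECT=em - signalled by the affix -gav
POLE=ib - signalled by the affix ze-
check: zeenvugavrug -> zenvugavrug
lemma: envu; KEL=em; ASPECT=em; POLE=ib


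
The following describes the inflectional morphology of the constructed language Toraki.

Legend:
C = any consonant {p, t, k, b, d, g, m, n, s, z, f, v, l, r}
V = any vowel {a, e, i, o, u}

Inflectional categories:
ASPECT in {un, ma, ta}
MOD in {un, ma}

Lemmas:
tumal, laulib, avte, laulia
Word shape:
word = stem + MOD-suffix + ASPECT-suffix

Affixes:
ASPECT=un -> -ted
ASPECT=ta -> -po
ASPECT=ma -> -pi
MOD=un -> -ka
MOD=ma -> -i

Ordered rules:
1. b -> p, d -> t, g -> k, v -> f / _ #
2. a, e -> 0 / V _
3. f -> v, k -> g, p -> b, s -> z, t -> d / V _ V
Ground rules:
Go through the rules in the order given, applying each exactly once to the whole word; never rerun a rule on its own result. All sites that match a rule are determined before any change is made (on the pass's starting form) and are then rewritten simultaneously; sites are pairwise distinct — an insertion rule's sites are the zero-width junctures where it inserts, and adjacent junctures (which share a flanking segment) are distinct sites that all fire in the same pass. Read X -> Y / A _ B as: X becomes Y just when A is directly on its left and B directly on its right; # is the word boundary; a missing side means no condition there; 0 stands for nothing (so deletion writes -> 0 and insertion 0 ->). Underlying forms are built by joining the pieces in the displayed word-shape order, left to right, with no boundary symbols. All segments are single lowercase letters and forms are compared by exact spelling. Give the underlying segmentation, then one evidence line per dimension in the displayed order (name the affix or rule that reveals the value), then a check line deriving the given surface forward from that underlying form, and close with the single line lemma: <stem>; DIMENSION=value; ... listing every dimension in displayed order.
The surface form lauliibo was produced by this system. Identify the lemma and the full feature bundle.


underlying: laulia-i-po
ASPECT=ta - signalled by the affix -po
MOD=ma - signalled by the affix -i
check: lauliaipo -> lauliaipo -> lauliipo -> lauliibo
lemma: laulia; ASPECT=ta; MOD=ma


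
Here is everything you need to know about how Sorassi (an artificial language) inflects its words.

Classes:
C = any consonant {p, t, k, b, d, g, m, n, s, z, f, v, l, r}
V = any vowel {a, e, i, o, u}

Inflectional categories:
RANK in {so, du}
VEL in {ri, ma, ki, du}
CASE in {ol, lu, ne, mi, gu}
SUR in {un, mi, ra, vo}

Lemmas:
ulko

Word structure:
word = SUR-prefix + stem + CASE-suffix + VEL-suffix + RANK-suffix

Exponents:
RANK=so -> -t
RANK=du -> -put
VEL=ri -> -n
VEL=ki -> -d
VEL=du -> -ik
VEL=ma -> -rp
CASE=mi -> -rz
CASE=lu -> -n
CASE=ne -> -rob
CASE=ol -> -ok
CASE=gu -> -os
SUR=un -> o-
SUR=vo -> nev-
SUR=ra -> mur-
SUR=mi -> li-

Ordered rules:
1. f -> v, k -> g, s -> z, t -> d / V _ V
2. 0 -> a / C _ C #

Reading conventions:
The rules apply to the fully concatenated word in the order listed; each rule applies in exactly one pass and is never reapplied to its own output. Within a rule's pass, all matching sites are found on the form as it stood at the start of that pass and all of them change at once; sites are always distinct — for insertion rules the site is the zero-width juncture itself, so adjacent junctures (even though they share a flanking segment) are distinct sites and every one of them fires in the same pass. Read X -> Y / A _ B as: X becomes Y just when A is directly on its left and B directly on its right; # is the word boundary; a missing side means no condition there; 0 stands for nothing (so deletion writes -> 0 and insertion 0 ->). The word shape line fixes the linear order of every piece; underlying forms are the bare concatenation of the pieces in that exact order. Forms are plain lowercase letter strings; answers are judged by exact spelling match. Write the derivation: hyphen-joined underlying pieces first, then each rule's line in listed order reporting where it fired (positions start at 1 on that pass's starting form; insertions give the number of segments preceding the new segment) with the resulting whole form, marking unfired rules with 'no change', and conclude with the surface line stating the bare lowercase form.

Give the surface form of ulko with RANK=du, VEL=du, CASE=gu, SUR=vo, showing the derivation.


underlying: nev-ulko-os-ik-put
1. f -> v, k -> g, s -> z, t -> d / V _ V: fires at position(s) 9: nevulkoozikput
2. 0 -> a / C _ C #: no change
surface: nevulkoozikput


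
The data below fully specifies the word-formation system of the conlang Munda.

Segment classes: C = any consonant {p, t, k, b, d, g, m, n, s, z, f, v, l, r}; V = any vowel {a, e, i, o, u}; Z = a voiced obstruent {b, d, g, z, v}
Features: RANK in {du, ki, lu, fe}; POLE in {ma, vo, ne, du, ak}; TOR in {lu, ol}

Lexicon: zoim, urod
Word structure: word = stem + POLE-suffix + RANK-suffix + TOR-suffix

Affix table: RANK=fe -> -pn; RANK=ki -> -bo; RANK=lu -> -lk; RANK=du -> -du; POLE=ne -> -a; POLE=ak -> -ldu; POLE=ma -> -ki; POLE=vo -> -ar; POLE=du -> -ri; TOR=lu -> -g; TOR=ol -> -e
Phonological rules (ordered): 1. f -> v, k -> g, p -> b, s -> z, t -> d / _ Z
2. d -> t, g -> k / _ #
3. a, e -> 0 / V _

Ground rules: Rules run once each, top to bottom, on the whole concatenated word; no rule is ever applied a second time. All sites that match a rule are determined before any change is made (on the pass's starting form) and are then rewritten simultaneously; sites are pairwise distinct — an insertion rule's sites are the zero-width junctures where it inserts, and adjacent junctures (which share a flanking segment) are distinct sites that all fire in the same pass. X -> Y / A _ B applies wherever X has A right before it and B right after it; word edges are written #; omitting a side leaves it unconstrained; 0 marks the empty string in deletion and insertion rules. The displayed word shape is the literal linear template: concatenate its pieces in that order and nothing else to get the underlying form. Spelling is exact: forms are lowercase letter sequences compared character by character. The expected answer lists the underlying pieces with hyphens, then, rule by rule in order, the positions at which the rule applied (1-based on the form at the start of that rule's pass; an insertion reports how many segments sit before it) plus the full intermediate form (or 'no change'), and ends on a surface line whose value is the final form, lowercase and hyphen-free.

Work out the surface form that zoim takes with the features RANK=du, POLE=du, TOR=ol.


underlying: zoim-ri-du-e
1. f -> v, k -> g, p -> b, s -> z, t -> d / _ Z: no change
2. d -> t, g -> k / _ #: no change
3. a, e -> 0 / V _: fires at position(s) 9: zoimridu
surface: zoimridu


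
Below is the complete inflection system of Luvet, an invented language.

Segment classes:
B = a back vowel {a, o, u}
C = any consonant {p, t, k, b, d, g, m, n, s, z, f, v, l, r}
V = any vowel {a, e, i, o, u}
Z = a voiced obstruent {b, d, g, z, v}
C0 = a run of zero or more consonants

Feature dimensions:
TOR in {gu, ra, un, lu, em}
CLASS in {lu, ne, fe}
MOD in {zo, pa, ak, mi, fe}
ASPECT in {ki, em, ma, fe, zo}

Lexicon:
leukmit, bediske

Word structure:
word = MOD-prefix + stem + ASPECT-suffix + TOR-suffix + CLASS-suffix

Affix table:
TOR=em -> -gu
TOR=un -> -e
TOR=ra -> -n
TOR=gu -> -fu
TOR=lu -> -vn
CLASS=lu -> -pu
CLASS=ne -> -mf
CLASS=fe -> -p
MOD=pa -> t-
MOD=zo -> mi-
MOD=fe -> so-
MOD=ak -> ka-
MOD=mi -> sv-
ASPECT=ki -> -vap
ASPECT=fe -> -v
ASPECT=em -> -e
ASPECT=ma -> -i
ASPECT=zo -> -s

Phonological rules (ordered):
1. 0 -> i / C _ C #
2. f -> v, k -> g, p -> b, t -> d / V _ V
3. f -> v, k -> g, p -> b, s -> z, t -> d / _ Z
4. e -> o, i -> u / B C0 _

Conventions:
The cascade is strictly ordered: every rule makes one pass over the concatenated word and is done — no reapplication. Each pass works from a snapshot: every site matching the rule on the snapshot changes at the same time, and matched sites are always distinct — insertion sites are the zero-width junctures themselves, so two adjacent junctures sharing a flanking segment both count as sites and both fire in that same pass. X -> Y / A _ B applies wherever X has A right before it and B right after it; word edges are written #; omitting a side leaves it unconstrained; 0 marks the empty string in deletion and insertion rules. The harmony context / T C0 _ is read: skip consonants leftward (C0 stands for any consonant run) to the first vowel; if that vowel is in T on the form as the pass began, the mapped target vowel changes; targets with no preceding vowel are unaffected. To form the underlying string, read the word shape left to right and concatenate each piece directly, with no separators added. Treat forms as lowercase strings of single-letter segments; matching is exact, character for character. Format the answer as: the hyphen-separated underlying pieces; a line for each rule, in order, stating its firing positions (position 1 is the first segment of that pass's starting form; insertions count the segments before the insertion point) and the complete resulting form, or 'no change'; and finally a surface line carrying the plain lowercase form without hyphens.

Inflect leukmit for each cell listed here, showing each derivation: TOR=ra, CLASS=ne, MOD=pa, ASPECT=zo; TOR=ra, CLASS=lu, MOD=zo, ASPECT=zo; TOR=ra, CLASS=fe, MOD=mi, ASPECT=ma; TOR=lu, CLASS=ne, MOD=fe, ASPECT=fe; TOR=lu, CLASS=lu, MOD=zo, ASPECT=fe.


cell TOR=ra, CLASS=ne, MOD=pa, ASPECT=zo:
underlying: t-leukmit-s-n-mf
1. 0 -> i / C _ C #: inserts after position(s) 11: tleukmitsnmif
2. f -> v, k -> g, p -> b, t -> d / V _ V: no change
3. f -> v, k -> g, p -> b, s -> z, t -> d / _ Z: no change
4. e -> o, i -> u / B C0 _: fires at position(s) 7: tleukmutsnmif
surface: tleukmutsnmif

cell TOR=ra, CLASS=lu, MOD=zo, ASPECT=zo:
underlying: mi-leukmit-s-n-pu
1. 0 -> i / C _ C #: no change
2. f -> v, k -> g, p -> b, t -> d / V _ V: no change
3. f -> v, k -> g, p -> b, s -> z, t -> d / _ Z: no change
4. e -> o, i -> u / B C0 _: fires at position(s) 8: mileukmutsnpu
surface: mileukmutsnpu

cell TOR=ra, CLASS=fe, MOD=mi, ASPECT=ma:
underlying: sv-leukmit-i-n-p
1. 0 -> i / C _ C #: inserts after position(s) 11: svleukmitinip
2. f -> v, k -> g, p -> b, t -> d / V _ V: fires at position(s) 9: svleukmidinip
3. f -> v, k -> g, p -> b, s -> z, t -> d / _ Z: fires at position(s) 1: zvleukmidinip
4. e -> o, i -> u / B C0 _: fires at position(s) 8: zvleukmudinip
surface: zvleukmudinip

cell TOR=lu, CLASS=ne, MOD=fe, ASPECT=fe:
underlying: so-leukmit-v-vn-mf
1. 0 -> i / C _ C #: inserts after position(s) 13: soleukmitvvnmif
2. f -> v, k -> g, p -> b, t -> d / V _ V: no change
3. f -> v, k -> g, p -> b, s -> z, t -> d / _ Z: fires at position(s) 9: soleukmidvvnmif
4. e -> o, i -> u / B C0 _: fires at position(s) 4, 8: soloukmudvvnmif
surface: soloukmudvvnmif

cell TOR=lu, CLASS=lu, MOD=zo, ASPECT=fe:
underlying: mi-leukmit-v-vn-pu
1. 0 -> i / C _ C #: no change
2. f -> v, k -> g, p -> b, t -> d / V _ V: no change
3. f -> v, k -> g, p -> b, s -> z, t -> d / _ Z: fires at position(s) 9: mileukmidvvnpu
4. e -> o, i -> u / B C0 _: fires at position(s) 8: mileukmudvvnpu
surface: mileukmudvvnpu


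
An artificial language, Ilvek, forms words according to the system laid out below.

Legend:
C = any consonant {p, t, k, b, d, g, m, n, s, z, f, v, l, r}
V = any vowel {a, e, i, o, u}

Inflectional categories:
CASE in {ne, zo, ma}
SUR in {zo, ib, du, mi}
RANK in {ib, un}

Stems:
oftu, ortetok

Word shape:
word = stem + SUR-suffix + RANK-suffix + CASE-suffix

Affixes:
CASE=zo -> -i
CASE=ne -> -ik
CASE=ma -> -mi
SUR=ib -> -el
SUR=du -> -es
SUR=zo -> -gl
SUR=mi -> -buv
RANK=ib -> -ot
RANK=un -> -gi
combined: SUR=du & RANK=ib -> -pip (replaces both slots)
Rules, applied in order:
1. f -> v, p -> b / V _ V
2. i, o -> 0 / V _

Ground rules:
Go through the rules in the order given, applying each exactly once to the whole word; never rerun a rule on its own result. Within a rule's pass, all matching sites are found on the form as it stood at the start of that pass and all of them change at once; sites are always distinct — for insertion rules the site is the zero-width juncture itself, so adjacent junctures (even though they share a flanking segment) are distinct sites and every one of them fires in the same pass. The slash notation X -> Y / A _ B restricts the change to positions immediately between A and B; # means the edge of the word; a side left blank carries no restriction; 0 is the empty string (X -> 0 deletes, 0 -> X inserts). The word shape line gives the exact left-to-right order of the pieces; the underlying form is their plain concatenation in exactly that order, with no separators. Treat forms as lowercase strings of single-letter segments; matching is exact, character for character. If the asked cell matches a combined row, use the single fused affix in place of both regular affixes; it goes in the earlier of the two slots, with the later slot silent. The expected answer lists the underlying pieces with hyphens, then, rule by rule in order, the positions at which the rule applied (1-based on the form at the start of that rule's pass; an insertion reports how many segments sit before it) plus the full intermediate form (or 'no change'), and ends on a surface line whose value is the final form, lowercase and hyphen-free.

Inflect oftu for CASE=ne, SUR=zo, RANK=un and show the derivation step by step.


underlying: oftu-gl-gi-ik
1. f -> v, p -> b / V _ V: no change
2. i, o -> 0 / V _: fires at position(s) 9: oftuglgik
surface: oftuglgik


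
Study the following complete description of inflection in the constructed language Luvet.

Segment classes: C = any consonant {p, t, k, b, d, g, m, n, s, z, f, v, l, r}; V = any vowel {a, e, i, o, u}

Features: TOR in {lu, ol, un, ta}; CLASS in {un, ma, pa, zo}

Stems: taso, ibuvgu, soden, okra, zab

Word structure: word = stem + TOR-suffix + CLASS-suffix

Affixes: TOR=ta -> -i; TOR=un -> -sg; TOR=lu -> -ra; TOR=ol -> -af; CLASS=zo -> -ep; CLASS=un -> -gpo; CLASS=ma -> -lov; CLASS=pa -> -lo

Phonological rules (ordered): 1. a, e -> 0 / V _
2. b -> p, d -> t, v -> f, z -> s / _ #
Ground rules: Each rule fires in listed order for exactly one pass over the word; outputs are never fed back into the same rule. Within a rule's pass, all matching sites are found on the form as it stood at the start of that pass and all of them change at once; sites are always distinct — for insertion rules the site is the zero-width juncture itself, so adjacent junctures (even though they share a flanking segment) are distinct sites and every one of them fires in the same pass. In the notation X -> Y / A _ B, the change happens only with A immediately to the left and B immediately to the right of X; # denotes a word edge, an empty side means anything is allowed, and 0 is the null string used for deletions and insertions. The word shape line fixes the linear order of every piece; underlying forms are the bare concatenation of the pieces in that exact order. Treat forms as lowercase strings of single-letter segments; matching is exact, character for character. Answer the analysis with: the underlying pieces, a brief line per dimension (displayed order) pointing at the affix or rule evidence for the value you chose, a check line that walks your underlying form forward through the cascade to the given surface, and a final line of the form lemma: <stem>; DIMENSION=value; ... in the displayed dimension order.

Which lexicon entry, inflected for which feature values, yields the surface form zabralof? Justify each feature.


underlying: zab-ra-lov
TOR=lu - signalled by the affix -ra
CLASS=ma - signalled by the affix -lov
check: zabralov -> zabralov -> zabralof
lemma: zab; TOR=lu; CLASS=ma


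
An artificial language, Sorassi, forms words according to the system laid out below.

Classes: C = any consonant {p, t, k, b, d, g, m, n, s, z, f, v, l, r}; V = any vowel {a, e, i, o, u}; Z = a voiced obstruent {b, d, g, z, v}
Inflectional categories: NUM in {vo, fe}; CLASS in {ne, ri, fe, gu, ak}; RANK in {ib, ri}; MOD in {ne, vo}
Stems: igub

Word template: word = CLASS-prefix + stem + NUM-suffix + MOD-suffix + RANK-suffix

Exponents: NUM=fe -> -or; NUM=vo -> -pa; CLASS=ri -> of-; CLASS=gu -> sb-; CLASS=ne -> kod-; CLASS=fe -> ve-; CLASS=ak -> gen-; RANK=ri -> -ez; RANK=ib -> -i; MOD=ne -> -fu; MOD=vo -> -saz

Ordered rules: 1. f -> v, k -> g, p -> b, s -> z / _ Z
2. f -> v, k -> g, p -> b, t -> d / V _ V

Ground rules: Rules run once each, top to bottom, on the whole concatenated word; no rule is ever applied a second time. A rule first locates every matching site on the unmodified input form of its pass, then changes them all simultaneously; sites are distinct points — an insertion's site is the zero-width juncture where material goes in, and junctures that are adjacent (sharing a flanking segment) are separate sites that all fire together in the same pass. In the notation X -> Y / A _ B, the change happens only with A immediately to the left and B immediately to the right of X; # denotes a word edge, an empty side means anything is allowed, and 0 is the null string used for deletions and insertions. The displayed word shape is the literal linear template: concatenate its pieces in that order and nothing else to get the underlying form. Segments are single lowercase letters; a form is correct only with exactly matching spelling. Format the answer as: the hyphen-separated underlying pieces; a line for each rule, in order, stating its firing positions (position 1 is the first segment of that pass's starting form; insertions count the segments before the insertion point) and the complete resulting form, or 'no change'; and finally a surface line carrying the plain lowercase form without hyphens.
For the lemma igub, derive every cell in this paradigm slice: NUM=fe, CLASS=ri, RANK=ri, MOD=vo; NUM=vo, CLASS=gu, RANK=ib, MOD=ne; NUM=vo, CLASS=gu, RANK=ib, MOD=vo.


cell NUM=fe, CLASS=ri, RANK=ri, MOD=vo:
underlying: of-igub-or-saz-ez
1. f -> v, k -> g, p -> b, s -> z / _ Z: no change
2. f -> v, k -> g, p -> b, t -> d / V _ V: fires at position(s) 2: oviguborsazez
surface: oviguborsazez

cell NUM=vo, CLASS=gu, RANK=ib, MOD=ne:
underlying: sb-igub-pa-fu-i
1. f -> v, k -> g, p -> b, s -> z / _ Z: fires at position(s) 1: zbigubpafui
2. f -> v, k -> g, p -> b, t -> d / V _ V: fires at position(s) 9: zbigubpavui
surface: zbigubpavui

cell NUM=vo, CLASS=gu, RANK=ib, MOD=vo:
underlying: sb-igub-pa-saz-i
1. f -> v, k -> g, p -> b, s -> z / _ Z: fires at position(s) 1: zbigubpasazi
2. f -> v, k -> g, p -> b, t -> d / V _ V: no change
surface: zbigubpasazi


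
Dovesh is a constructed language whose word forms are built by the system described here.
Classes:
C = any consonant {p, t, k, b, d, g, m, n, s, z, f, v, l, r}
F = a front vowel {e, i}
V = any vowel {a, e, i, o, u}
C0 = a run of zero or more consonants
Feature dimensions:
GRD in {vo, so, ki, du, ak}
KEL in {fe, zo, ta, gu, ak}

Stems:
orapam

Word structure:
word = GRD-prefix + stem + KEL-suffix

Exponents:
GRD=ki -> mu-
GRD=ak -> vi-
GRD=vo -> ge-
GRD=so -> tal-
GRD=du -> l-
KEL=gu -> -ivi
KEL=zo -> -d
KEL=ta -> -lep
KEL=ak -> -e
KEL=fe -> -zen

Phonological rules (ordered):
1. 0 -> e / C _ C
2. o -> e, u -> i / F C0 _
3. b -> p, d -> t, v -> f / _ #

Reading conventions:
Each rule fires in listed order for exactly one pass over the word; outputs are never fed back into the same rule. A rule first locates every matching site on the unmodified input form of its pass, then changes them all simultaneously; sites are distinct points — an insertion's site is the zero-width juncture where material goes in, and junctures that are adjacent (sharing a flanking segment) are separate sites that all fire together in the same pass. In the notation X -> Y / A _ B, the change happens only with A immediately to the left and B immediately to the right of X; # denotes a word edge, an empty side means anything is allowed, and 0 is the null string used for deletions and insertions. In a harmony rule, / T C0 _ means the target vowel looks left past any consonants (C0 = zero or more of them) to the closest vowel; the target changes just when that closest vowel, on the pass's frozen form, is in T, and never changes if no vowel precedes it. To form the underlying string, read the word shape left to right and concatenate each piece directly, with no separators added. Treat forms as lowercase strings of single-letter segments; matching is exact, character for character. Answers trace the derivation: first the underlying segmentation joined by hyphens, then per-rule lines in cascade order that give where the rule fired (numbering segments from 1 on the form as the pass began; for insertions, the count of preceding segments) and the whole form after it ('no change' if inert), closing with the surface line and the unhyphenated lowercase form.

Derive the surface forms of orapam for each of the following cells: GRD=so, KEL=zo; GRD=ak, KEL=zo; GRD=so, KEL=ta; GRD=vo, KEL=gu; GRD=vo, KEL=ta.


cell GRD=so, KEL=zo:
underlying: tal-orapam-d
1. 0 -> e / C _ C: inserts after position(s) 9: talorapamed
2. o -> e, u -> i / F C0 _: no change
3. b -> p, d -> t, v -> f / _ #: fires at position(s) 11: talorapamet
surface: talorapamet

cell GRD=ak, KEL=zo:
underlying: vi-orapam-d
1. 0 -> e / C _ C: inserts after position(s) 8: viorapamed
2. o -> e, u -> i / F C0 _: fires at position(s) 3: vierapamed
3. b -> p, d -> t, v -> f / _ #: fires at position(s) 10: vierapamet
surface: vierapamet

cell GRD=so, KEL=ta:
underlying: tal-orapam-lep
1. 0 -> e / C _ C: inserts after position(s) 9: talorapamelep
2. o -> e, u -> i / F C0 _: no change
3. b -> p, d -> t, v -> f / _ #: no change
surface: talorapamelep

cell GRD=vo, KEL=gu:
underlying: ge-orapam-ivi
1. 0 -> e / C _ C: no change
2. o -> e, u -> i / F C0 _: fires at position(s) 3: geerapamivi
3. b -> p, d -> t, v -> f / _ #: no change
surface: geerapamivi

cell GRD=vo, KEL=ta:
underlying: ge-orapam-lep
1. 0 -> e / C _ C: inserts after position(s) 8: georapamelep
2. o -> e, u -> i / F C0 _: fires at position(s) 3: geerapamelep
3. b -> p, d -> t, v -> f / _ #: no change
surface: geerapamelep


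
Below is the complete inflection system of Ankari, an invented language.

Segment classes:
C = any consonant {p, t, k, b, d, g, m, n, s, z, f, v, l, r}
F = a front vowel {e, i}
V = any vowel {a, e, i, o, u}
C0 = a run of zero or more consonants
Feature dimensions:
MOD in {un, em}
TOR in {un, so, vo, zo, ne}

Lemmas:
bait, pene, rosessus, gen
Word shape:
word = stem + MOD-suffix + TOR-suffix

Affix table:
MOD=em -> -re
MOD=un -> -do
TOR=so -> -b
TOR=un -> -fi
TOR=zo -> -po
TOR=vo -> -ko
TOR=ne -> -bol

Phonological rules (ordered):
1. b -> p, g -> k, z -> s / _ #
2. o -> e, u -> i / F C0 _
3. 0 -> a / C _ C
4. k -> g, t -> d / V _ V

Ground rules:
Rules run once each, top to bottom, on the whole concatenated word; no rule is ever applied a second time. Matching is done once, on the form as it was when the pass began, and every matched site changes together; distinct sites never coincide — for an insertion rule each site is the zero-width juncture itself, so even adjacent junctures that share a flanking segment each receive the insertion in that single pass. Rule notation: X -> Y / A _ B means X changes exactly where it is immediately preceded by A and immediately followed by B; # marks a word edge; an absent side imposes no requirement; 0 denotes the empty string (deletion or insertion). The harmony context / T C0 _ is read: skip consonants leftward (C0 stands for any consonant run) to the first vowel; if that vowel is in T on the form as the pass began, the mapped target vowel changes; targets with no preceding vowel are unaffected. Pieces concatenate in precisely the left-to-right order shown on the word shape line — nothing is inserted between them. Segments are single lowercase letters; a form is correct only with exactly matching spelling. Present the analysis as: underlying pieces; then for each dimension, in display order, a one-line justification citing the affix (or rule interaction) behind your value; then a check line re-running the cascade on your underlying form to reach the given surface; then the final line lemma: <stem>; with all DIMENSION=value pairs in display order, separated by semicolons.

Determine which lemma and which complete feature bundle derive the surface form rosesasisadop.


underlying: rosessus-do-b
MOD=un - signalled by the affix -do
TOR=so - signalled by the affix -b
check: rosessusdob -> rosessusdop -> rosessisdop -> rosesasisadop -> rosesasisadop
lemma: rosessus; MOD=un; TOR=so


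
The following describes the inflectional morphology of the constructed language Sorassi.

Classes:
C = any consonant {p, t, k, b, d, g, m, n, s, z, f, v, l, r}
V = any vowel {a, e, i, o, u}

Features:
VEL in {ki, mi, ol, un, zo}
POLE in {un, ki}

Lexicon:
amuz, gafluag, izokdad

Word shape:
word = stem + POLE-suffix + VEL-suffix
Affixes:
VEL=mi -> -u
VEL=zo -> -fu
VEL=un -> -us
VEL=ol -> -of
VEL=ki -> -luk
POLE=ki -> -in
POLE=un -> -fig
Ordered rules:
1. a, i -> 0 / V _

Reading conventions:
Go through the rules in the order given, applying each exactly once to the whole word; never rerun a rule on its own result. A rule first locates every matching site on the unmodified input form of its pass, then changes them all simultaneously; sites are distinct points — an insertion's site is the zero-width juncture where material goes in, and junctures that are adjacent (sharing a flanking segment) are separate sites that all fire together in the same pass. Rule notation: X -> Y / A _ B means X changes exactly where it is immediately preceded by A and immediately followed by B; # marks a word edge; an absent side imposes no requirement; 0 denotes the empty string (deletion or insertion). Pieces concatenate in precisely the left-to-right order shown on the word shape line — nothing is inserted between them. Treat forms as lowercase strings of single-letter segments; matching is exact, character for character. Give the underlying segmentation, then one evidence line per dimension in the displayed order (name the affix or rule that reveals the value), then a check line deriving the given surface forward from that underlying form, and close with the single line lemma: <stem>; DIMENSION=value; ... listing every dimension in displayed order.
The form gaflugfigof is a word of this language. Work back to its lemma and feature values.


underlying: gafluag-fig-of
VEL=ol - signalled by the affix -of
POLE=un - signalled by the affix -fig
check: gafluagfigof -> gaflugfigof
lemma: gafluag; VEL=ol; POLE=un


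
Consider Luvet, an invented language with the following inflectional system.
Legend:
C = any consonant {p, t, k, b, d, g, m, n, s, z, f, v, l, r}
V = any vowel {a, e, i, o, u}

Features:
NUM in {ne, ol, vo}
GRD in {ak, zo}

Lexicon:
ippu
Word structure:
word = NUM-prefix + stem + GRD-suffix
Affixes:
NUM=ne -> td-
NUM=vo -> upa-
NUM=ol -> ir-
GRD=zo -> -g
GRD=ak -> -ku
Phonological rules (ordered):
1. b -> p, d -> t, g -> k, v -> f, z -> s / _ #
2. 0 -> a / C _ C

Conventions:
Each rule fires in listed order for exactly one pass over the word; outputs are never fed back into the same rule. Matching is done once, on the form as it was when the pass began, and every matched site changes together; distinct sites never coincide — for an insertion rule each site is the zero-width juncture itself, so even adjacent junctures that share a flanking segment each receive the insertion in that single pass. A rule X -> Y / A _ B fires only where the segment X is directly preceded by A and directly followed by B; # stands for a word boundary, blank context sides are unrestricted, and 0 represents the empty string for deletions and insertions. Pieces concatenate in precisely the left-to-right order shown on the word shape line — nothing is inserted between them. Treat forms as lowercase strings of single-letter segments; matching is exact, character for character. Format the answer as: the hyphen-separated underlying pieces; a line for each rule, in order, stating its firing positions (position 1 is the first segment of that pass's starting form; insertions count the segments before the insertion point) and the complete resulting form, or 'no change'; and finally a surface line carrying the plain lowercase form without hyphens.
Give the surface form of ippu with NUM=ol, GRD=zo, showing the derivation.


underlying: ir-ippu-g
1. b -> p, d -> t, g -> k, v -> f, z -> s / _ #: fires at position(s) 7: irippuk
2. 0 -> a / C _ C: inserts after position(s) 4: iripapuk
surface: iripapuk
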